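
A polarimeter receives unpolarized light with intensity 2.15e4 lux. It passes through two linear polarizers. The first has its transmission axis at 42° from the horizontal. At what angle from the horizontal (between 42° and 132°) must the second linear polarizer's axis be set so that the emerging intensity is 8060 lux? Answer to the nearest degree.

θ ≈ 72°

Unpolarized light through the first polarizer → I₁ = ½ I₀, now polarized at 42°.
Target fraction: 8060 / 2.15e4 lux = 0.3749 of I₀.
Need I₂/I₀ = 0.3749, so cos²(θ − 42°) = 0.3749 / 0.5 = 0.7498.
θ − 42° = arccos(√0.7498) = 30.0°, giving θ ≈ 42 + 30.0 = 72.0°.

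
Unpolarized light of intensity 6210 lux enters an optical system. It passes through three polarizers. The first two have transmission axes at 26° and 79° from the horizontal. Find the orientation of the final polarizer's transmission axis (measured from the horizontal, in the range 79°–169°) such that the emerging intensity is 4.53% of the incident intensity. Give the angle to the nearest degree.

θ ≈ 139°

Unpolarized light through the first polarizer → I₁ = ½ I₀, now polarized at 26°.
I₂ = I₁ cos²(79° − 26°) = 0.5 I₀ · cos²(53°) = 0.1811 I₀.
Need I₃/I₀ = 0.0453, so cos²(θ − 79°) = 0.0453 / 0.1811 = 0.2502.
θ − 79° = arccos(√0.2502) = 60.0°, giving θ ≈ 79 + 60.0 = 139.0°.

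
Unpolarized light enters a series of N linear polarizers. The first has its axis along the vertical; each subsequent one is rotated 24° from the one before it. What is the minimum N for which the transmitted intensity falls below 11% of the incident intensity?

N = 10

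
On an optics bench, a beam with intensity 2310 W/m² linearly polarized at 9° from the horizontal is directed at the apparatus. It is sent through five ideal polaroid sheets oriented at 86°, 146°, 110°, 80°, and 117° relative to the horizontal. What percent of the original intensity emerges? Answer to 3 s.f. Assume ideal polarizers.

I₁ = 2310 W/m² · cos²(77°) = 116.9 W/m².
I₂ = I₁ · cos²(60°) = 116.9 · 0.25 = 29.22 W/m².
I₃ = I₂ · cos²(36°) = 29.22 · 0.6545 = 19.13 W/m².
I₄ = I₃ · cos²(30°) = 19.13 · 0.75 = 14.35 W/m².
I₅ = I₄ · cos²(37°) = 14.35 · 0.6378 = 9.15 W/m².
That is 0.3961% of the incident intensity.

≈ 0.396%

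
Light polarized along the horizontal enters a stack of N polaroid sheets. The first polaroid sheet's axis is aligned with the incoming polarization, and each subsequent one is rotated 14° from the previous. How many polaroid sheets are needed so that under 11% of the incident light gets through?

N = 38

First polarizer is aligned with the polarization: full transmission.
Each further stage multiplies by cos²(14°) = 0.9415.
After N polarizers: T = 0.9415^(N−1). Require T < 0.11 ⇒ N−1 > ln(0.11)/ln(0.9415) = 36.60, so N−1 ≥ 37 and N = 38.
Check: N=38 gives T = 0.1074 < 0.11; N=37 gives T = 0.1141.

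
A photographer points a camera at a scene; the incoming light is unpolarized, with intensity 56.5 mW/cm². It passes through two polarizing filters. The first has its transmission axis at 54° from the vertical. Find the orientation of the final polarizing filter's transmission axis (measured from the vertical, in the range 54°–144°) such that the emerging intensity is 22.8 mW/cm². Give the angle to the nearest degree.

Unpolarized light through the first polarizer → I₁ = ½ I₀, now polarized at 54°.
Target fraction: 22.8 / 56.5 mW/cm² = 0.4035 of I₀.
Need I₂/I₀ = 0.4035, so cos²(θ − 54°) = 0.4035 / 0.5 = 0.8071.
θ − 54° = arccos(√0.8071) = 26.1°, giving θ ≈ 54 + 26.1 = 80.1°.

θ ≈ 80°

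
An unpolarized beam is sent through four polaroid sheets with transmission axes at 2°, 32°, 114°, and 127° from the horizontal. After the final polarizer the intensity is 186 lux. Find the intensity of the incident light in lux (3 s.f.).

I₀ ≈ 2.70e4 lux

Unpolarized light through the first polarizer → I₁ = ½ I₀, now polarized at 2°.
I₂ = I₁ cos²(32° − 2°) = 0.5 I₀ · cos²(30°) = 0.375 I₀.
I₃ = I₂ cos²(114° − 32°) = 0.375 I₀ · cos²(82°) = 0.007263 I₀.
I₄ = I₃ cos²(127° − 114°) = 0.007263 I₀ · cos²(13°) = 0.006896 I₀.
So 186 lux = 0.006896 I₀, giving I₀ = 186/0.006896 = 2.697e+04 lux.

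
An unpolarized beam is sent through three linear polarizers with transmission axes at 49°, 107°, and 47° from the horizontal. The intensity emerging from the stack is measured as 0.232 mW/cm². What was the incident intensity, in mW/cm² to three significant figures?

I₀ ≈ 6.61 mW/cm²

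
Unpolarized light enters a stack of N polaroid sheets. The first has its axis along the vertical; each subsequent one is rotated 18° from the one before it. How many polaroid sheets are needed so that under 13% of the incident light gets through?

First polarizer halves the unpolarized light: factor 1/2.
Each further stage multiplies by cos²(18°) = 0.9045.
After N polarizers: T = 0.5·0.9045^(N−1). Require T < 0.13 ⇒ N−1 > ln(0.13/0.5)/ln(0.9045) = 13.42, so N−1 ≥ 14 and N = 15.
Check: N=15 gives T = 0.1227 < 0.13; N=14 gives T = 0.1356.

N = 15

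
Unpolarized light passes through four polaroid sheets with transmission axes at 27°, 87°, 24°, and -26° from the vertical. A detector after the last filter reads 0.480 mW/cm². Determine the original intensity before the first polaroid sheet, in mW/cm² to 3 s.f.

Unpolarized light through the first polarizer → I₁ = ½ I₀, now polarized at 27°.
I₂ = I₁ cos²(87° − 27°) = 0.5 I₀ · cos²(60°) = 0.125 I₀.
I₃ = I₂ cos²(24° − 87°) = 0.125 I₀ · cos²(63°) = 0.02576 I₀.
I₄ = I₃ cos²(-26° − 24°) = 0.02576 I₀ · cos²(50°) = 0.01064 I₀.
So 0.480 mW/cm² = 0.01064 I₀, giving I₀ = 0.480/0.01064 = 45.09 mW/cm².

I₀ ≈ 45.1 mW/cm²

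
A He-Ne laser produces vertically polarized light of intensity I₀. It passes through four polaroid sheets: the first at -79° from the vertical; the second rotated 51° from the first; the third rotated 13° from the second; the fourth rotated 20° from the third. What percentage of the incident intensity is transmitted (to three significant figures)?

I₁ = I₀ cos²(-79° − 0°) = I₀ cos²(79°) = 0.03641 I₀.
I₂ = I₁ cos²(51°) = 0.03641 · 0.396 I₀ = 0.01442 I₀.
I₃ = I₂ cos²(13°) = 0.01442 · 0.9494 I₀ = 0.01369 I₀.
I₄ = I₃ cos²(20°) = 0.01369 · 0.883 I₀ = 0.01209 I₀.
That is 1.209% of the incident intensity.

≈ 1.21%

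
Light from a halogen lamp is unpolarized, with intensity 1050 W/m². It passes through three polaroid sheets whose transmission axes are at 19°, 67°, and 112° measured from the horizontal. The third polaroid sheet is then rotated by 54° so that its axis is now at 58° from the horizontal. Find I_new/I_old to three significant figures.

I_new/I_old ≈ 1.95

Before rotation:
Unpolarized light through the first polarizer → I₁ = ½ I₀, now polarized at 19°.
I₂ = I₁ cos²(67° − 19°) = 0.5 I₀ · cos²(48°) = 0.2239 I₀.
I₃ = I₂ cos²(112° − 67°) = 0.2239 I₀ · cos²(45°) = 0.1119 I₀.
After rotation:
Unpolarized light through the first polarizer → I₁ = ½ I₀, now polarized at 19°.
I₂ = I₁ cos²(67° − 19°) = 0.5 I₀ · cos²(48°) = 0.2239 I₀.
I₃ = I₂ cos²(58° − 67°) = 0.2239 I₀ · cos²(9°) = 0.2184 I₀.
Ratio = 0.2184 / 0.1119 = 1.951.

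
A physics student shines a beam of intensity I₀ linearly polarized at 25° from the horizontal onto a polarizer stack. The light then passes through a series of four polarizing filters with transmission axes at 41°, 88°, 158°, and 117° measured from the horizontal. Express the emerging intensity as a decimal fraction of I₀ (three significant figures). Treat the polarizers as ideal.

By Malus's law, I₁ = I₀ cos²(41° − 25°) = I₀ cos²(16°) = 0.924 I₀.
I₂ = I₁ cos²(88° − 41°) = 0.924 I₀ · cos²(47°) = 0.4298 I₀.
I₃ = I₂ cos²(158° − 88°) = 0.4298 I₀ · cos²(70°) = 0.05028 I₀.
I₄ = I₃ cos²(117° − 158°) = 0.05028 I₀ · cos²(41°) = 0.02864 I₀.
Transmitted fraction = 0.02864.

≈ 0.0286 I₀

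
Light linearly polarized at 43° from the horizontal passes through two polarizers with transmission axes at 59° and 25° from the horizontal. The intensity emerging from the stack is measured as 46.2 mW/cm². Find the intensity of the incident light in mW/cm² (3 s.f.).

I₀ ≈ 72.7 mW/cm²

By Malus's law, I₁ = I₀ cos²(59° − 43°) = I₀ cos²(16°) = 0.924 I₀.
I₂ = I₁ cos²(25° − 59°) = 0.924 I₀ · cos²(34°) = 0.6351 I₀.
So 46.2 mW/cm² = 0.6351 I₀, giving I₀ = 46.2/0.6351 = 72.75 mW/cm².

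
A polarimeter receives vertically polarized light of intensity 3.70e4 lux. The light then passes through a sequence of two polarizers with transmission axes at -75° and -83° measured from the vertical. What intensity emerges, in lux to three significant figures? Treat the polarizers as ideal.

I ≈ 2430 lux

I₁ = 3.70e4 lux · cos²(75°) = 2479 lux.
I₂ = I₁ · cos²(8°) = 2479 · 0.9806 = 2431 lux.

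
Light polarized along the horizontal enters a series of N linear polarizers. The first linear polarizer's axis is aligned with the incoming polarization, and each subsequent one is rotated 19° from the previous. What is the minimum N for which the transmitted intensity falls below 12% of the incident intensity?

First polarizer is aligned with the polarization: full transmission.
Each further stage multiplies by cos²(19°) = 0.894.
After N polarizers: T = 0.894^(N−1). Require T < 0.12 ⇒ N−1 > ln(0.12)/ln(0.894) = 18.92, so N−1 ≥ 19 and N = 20.
Check: N=20 gives T = 0.119 < 0.12; N=19 gives T = 0.1331.

N = 20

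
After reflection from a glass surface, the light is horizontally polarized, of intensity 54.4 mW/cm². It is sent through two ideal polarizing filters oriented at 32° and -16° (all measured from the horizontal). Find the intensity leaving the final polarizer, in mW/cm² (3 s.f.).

I ≈ 17.5 mW/cm²

I₁ = 54.4 mW/cm² · cos²(32°) = 39.12 mW/cm².
I₂ = I₁ · cos²(48°) = 39.12 · 0.4477 = 17.52 mW/cm².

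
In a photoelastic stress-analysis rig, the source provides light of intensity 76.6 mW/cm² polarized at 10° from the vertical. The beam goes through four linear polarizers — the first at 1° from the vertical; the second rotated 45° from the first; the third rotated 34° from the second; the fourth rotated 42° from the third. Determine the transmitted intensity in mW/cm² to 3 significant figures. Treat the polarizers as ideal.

I ≈ 14.2 mW/cm²

I₁ = 76.6 mW/cm² · cos²(9°) = 74.73 mW/cm².
I₂ = I₁ · cos²(45°) = 74.73 · 0.5 = 37.36 mW/cm².
I₃ = I₂ · cos²(34°) = 37.36 · 0.6873 = 25.68 mW/cm².
I₄ = I₃ · cos²(42°) = 25.68 · 0.5523 = 14.18 mW/cm².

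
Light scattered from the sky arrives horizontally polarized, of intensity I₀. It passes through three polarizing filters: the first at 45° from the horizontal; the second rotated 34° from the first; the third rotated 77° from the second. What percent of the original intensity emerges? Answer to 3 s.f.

≈ 1.74%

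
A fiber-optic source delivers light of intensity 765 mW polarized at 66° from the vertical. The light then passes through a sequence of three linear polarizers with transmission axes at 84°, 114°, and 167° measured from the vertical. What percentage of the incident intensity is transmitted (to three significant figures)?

≈ 24.6%

I₁ = 765 mW · cos²(18°) = 691.9 mW.
I₂ = I₁ · cos²(30°) = 691.9 · 0.75 = 519 mW.
I₃ = I₂ · cos²(53°) = 519 · 0.3622 = 188 mW.
That is 24.57% of the incident intensity.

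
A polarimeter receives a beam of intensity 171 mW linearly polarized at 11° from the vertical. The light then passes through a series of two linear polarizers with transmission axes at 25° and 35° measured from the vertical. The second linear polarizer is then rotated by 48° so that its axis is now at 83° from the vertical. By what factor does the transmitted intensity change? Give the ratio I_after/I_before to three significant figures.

I_new/I_old ≈ 0.290

Before rotation:
I₁ = I₀ cos²(25° − 11°) = I₀ cos²(14°) = 0.9415 I₀.
I₂ = I₁ cos²(35° − 25°) = 0.9415 I₀ · cos²(10°) = 0.9131 I₀.
After rotation:
I₁ = I₀ cos²(25° − 11°) = I₀ cos²(14°) = 0.9415 I₀.
I₂ = I₁ cos²(83° − 25°) = 0.9415 I₀ · cos²(58°) = 0.2644 I₀.
Ratio = 0.2644 / 0.9131 = 0.2895.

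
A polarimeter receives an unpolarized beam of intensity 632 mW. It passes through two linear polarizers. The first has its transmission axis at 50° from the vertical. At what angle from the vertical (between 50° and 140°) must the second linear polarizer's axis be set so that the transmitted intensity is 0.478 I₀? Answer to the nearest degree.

θ ≈ 62°

Unpolarized light through the first polarizer → I₁ = ½ I₀, now polarized at 50°.
Need I₂/I₀ = 0.478, so cos²(θ − 50°) = 0.478 / 0.5 = 0.956.
θ − 50° = arccos(√0.956) = 12.1°, giving θ ≈ 50 + 12.1 = 62.1°.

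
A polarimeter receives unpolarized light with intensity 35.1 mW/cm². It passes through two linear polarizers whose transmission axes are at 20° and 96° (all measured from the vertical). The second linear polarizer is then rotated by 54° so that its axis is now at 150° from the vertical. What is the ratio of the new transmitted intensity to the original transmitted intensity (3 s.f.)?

Before rotation:
Unpolarized light through the first polarizer → I₁ = ½ I₀, now polarized at 20°.
I₂ = I₁ cos²(96° − 20°) = 0.5 I₀ · cos²(76°) = 0.02926 I₀.
After rotation:
Unpolarized light through the first polarizer → I₁ = ½ I₀, now polarized at 20°.
Angle between axes 1 and 2: 50°. I₂ = 0.5 I₀ · cos²(50°) = 0.2066 I₀.
Ratio = 0.2066 / 0.02926 = 7.06.

I_new/I_old ≈ 7.06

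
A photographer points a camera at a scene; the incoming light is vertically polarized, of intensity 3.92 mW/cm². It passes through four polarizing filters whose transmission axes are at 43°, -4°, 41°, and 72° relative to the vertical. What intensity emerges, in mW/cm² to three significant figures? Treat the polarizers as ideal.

I ≈ 0.358 mW/cm²

By Malus's law, I₁ = 3.92 mW/cm² · cos²(43°) = 2.097 mW/cm².
I₂ = I₁ · cos²(47°) = 2.097 · 0.4651 = 0.9752 mW/cm².
I₃ = I₂ · cos²(45°) = 0.9752 · 0.5 = 0.4876 mW/cm².
I₄ = I₃ · cos²(31°) = 0.4876 · 0.7347 = 0.3583 mW/cm².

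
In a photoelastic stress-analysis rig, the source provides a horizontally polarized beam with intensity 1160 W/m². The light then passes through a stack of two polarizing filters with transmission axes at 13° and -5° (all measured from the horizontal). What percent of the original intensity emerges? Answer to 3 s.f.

≈ 85.9%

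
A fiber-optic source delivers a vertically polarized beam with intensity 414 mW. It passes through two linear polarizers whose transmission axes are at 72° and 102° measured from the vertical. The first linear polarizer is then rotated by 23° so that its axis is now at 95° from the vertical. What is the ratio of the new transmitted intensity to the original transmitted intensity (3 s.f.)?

Before rotation:
I₁ = I₀ cos²(72° − 0°) = I₀ cos²(72°) = 0.09549 I₀.
I₂ = I₁ cos²(102° − 72°) = 0.09549 I₀ · cos²(30°) = 0.07162 I₀.
After rotation:
I₁ = I₀ cos²(95° − 0°) = I₀ cos²(85°) = 0.007596 I₀.
I₂ = I₁ cos²(102° − 95°) = 0.007596 I₀ · cos²(7°) = 0.007483 I₀.
Ratio = 0.007483 / 0.07162 = 0.1045.

I_new/I_old ≈ 0.104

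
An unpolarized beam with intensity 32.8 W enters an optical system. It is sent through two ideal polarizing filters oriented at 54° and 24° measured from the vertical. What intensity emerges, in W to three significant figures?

I ≈ 12.3 W

Unpolarized light through the first polarizer → I₁ = 32.8 W/2 = 16.4 W, polarized at 54°.
I₂ = I₁ · cos²(30°) = 16.4 · 0.75 = 12.3 W.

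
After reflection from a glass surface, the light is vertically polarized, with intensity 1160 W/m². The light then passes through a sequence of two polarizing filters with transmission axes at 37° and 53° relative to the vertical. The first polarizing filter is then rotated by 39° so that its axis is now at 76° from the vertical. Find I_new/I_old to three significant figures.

I_new/I_old ≈ 0.0841

Before rotation:
I₁ = I₀ cos²(37° − 0°) = I₀ cos²(37°) = 0.6378 I₀.
I₂ = I₁ cos²(53° − 37°) = 0.6378 I₀ · cos²(16°) = 0.5894 I₀.
After rotation:
I₁ = I₀ cos²(76° − 0°) = I₀ cos²(76°) = 0.05853 I₀.
I₂ = I₁ cos²(53° − 76°) = 0.05853 I₀ · cos²(23°) = 0.04959 I₀.
Ratio = 0.04959 / 0.5894 = 0.08414.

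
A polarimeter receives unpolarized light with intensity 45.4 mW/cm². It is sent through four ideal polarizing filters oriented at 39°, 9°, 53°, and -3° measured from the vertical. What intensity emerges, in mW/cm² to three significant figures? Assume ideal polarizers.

I ≈ 2.75 mW/cm²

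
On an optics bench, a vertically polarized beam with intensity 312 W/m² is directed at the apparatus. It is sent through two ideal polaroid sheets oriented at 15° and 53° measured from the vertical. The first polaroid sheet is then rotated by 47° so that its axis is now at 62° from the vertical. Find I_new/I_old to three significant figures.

Before rotation:
I₁ = I₀ cos²(15° − 0°) = I₀ cos²(15°) = 0.933 I₀.
I₂ = I₁ cos²(53° − 15°) = 0.933 I₀ · cos²(38°) = 0.5794 I₀.
After rotation:
I₁ = I₀ cos²(62° − 0°) = I₀ cos²(62°) = 0.2204 I₀.
I₂ = I₁ cos²(53° − 62°) = 0.2204 I₀ · cos²(9°) = 0.215 I₀.
Ratio = 0.215 / 0.5794 = 0.3711.

I_new/I_old ≈ 0.371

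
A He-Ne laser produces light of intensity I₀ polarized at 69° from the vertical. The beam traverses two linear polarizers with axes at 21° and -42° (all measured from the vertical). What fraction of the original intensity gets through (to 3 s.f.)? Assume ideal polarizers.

By Malus's law, I₁ = I₀ cos²(21° − 69°) = I₀ cos²(48°) = 0.4477 I₀.
I₂ = I₁ cos²(-42° − 21°) = 0.4477 I₀ · cos²(63°) = 0.09228 I₀.
Transmitted fraction = 0.09228.

≈ 0.0923 I₀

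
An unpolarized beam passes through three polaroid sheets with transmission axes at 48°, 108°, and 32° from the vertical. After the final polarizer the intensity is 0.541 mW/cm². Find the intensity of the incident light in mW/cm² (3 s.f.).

Unpolarized light through the first polarizer → I₁ = ½ I₀, now polarized at 48°.
I₂ = I₁ cos²(108° − 48°) = 0.5 I₀ · cos²(60°) = 0.125 I₀.
I₃ = I₂ cos²(32° − 108°) = 0.125 I₀ · cos²(76°) = 0.007316 I₀.
So 0.541 mW/cm² = 0.007316 I₀, giving I₀ = 0.541/0.007316 = 73.95 mW/cm².

I₀ ≈ 73.9 mW/cm²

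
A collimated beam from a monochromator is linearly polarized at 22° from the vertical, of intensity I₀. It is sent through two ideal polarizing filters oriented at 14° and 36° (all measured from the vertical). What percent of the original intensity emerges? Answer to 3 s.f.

≈ 84.3%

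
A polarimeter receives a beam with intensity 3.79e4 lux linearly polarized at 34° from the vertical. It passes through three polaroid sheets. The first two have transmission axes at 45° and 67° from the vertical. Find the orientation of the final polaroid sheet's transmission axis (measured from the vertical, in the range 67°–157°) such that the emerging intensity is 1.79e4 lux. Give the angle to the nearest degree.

By Malus's law, I₁ = I₀ cos²(45° − 34°) = I₀ cos²(11°) = 0.9636 I₀.
I₂ = I₁ cos²(67° − 45°) = 0.9636 I₀ · cos²(22°) = 0.8284 I₀.
Target fraction: 1.79e4 / 3.79e4 lux = 0.4723 of I₀.
Need I₃/I₀ = 0.4723, so cos²(θ − 67°) = 0.4723 / 0.8284 = 0.5701.
θ − 67° = arccos(√0.5701) = 41.0°, giving θ ≈ 67 + 41.0 = 108.0°.

θ ≈ 108°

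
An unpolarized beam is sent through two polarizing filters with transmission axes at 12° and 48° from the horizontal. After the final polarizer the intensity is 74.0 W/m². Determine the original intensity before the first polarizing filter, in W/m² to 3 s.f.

Unpolarized light through the first polarizer → I₁ = ½ I₀, now polarized at 12°.
I₂ = I₁ cos²(48° − 12°) = 0.5 I₀ · cos²(36°) = 0.3273 I₀.
So 74.0 W/m² = 0.3273 I₀, giving I₀ = 74.0/0.3273 = 226.1 W/m².

I₀ ≈ 226 W/m²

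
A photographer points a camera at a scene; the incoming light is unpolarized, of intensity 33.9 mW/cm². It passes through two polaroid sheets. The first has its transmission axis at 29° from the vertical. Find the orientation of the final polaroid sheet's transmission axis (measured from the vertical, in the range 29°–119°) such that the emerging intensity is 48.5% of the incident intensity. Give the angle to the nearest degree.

θ ≈ 39°

Unpolarized light through the first polarizer → I₁ = ½ I₀, now polarized at 29°.
Need I₂/I₀ = 0.485, so cos²(θ − 29°) = 0.485 / 0.5 = 0.97.
θ − 29° = arccos(√0.97) = 10.0°, giving θ ≈ 29 + 10.0 = 39.0°.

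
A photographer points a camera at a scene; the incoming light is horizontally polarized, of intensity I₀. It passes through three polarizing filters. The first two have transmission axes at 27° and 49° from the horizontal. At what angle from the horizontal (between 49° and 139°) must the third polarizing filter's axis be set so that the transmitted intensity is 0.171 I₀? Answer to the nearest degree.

I₁ = I₀ cos²(27° − 0°) = I₀ cos²(27°) = 0.7939 I₀.
I₂ = I₁ cos²(49° − 27°) = 0.7939 I₀ · cos²(22°) = 0.6825 I₀.
Need I₃/I₀ = 0.171, so cos²(θ − 49°) = 0.171 / 0.6825 = 0.2506.
θ − 49° = arccos(√0.2506) = 60.0°, giving θ ≈ 49 + 60.0 = 109.0°.

θ ≈ 109°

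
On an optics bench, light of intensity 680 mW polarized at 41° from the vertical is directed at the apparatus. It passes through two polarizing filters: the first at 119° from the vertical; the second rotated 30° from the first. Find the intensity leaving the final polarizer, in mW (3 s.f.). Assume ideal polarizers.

By Malus's law, I₁ = 680 mW · cos²(78°) = 29.39 mW.
I₂ = I₁ · cos²(30°) = 29.39 · 0.75 = 22.05 mW.

I ≈ 22.0 mW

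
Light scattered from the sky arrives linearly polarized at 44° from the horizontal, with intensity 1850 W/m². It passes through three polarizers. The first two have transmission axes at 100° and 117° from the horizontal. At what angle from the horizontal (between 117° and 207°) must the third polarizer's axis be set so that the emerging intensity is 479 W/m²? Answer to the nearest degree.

θ ≈ 135°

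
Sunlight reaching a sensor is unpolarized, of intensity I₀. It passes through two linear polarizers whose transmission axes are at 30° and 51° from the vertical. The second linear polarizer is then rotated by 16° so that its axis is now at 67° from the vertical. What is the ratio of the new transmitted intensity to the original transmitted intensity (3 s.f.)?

Before rotation:
Unpolarized light through the first polarizer → I₁ = ½ I₀, now polarized at 30°.
I₂ = I₁ cos²(51° − 30°) = 0.5 I₀ · cos²(21°) = 0.4358 I₀.
After rotation:
Unpolarized light through the first polarizer → I₁ = ½ I₀, now polarized at 30°.
I₂ = I₁ cos²(67° − 30°) = 0.5 I₀ · cos²(37°) = 0.3189 I₀.
Ratio = 0.3189 / 0.4358 = 0.7318.

I_new/I_old ≈ 0.732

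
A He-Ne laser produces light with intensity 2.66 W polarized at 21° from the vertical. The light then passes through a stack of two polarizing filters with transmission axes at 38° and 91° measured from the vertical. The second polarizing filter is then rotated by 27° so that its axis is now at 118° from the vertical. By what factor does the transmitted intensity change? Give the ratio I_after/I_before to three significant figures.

I_new/I_old ≈ 0.0833

Before rotation:
By Malus's law, I₁ = I₀ cos²(38° − 21°) = I₀ cos²(17°) = 0.9145 I₀.
I₂ = I₁ cos²(91° − 38°) = 0.9145 I₀ · cos²(53°) = 0.3312 I₀.
After rotation:
I₁ = I₀ cos²(38° − 21°) = I₀ cos²(17°) = 0.9145 I₀.
I₂ = I₁ cos²(118° − 38°) = 0.9145 I₀ · cos²(80°) = 0.02758 I₀.
Ratio = 0.02758 / 0.3312 = 0.08326.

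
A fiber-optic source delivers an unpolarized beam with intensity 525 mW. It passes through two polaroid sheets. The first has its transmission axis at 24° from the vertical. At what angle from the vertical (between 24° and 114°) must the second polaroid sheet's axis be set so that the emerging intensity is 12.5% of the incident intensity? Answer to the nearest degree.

θ ≈ 84°

Unpolarized light through the first polarizer → I₁ = ½ I₀, now polarized at 24°.
Need I₂/I₀ = 0.125, so cos²(θ − 24°) = 0.125 / 0.5 = 0.25.
θ − 24° = arccos(√0.25) = 60.0°, giving θ ≈ 24 + 60.0 = 84.0°.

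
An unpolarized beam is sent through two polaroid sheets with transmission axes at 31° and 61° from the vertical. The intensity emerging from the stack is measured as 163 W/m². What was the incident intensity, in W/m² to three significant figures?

Unpolarized light through the first polarizer → I₁ = ½ I₀, now polarized at 31°.
I₂ = I₁ cos²(61° − 31°) = 0.5 I₀ · cos²(30°) = 0.375 I₀.
So 163 W/m² = 0.375 I₀, giving I₀ = 163/0.375 = 434.7 W/m².

I₀ ≈ 435 W/m²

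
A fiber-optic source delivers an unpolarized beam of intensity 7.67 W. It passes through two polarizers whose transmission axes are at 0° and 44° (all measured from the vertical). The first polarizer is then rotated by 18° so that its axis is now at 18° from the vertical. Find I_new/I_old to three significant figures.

I_new/I_old ≈ 1.56

Before rotation:
Unpolarized light through the first polarizer → I₁ = ½ I₀, now polarized at 0°.
I₂ = I₁ cos²(44° − 0°) = 0.5 I₀ · cos²(44°) = 0.2587 I₀.
After rotation:
Unpolarized light through the first polarizer → I₁ = ½ I₀, now polarized at 18°.
I₂ = I₁ cos²(44° − 18°) = 0.5 I₀ · cos²(26°) = 0.4039 I₀.
Ratio = 0.4039 / 0.2587 = 1.561.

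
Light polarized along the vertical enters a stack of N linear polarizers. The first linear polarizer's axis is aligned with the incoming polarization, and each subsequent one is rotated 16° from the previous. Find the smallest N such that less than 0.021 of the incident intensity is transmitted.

First polarizer is aligned with the polarization: full transmission.
Each further stage multiplies by cos²(16°) = 0.924.
After N polarizers: T = 0.924^(N−1). Require T < 0.021 ⇒ N−1 > ln(0.021)/ln(0.924) = 48.89, so N−1 ≥ 49 and N = 50.
Check: N=50 gives T = 0.02082 < 0.021; N=49 gives T = 0.02253.

N = 50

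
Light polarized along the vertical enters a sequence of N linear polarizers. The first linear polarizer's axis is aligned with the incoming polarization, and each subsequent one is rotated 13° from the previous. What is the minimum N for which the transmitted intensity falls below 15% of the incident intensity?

N = 38

First polarizer is aligned with the polarization: full transmission.
Each further stage multiplies by cos²(13°) = 0.9494.
After N polarizers: T = 0.9494^(N−1). Require T < 0.15 ⇒ N−1 > ln(0.15)/ln(0.9494) = 36.53, so N−1 ≥ 37 and N = 38.
Check: N=38 gives T = 0.1464 < 0.15; N=37 gives T = 0.1542.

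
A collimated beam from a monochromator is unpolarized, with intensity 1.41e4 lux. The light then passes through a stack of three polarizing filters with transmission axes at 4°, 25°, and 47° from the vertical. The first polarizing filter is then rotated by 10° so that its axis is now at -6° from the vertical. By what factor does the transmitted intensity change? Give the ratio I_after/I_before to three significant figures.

I_new/I_old ≈ 0.843

Before rotation:
Unpolarized light through the first polarizer → I₁ = ½ I₀, now polarized at 4°.
I₂ = I₁ cos²(25° − 4°) = 0.5 I₀ · cos²(21°) = 0.4358 I₀.
I₃ = I₂ cos²(47° − 25°) = 0.4358 I₀ · cos²(22°) = 0.3746 I₀.
After rotation:
Unpolarized light through the first polarizer → I₁ = ½ I₀, now polarized at -6°.
I₂ = I₁ cos²(25° + 6°) = 0.5 I₀ · cos²(31°) = 0.3674 I₀.
I₃ = I₂ cos²(47° − 25°) = 0.3674 I₀ · cos²(22°) = 0.3158 I₀.
Ratio = 0.3158 / 0.3746 = 0.843.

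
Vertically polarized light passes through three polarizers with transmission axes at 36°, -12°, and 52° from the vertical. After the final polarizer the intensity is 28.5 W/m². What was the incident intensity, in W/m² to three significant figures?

I₁ = I₀ cos²(36° − 0°) = I₀ cos²(36°) = 0.6545 I₀.
I₂ = I₁ cos²(-12° − 36°) = 0.6545 I₀ · cos²(48°) = 0.293 I₀.
I₃ = I₂ cos²(52° + 12°) = 0.293 I₀ · cos²(64°) = 0.05631 I₀.
So 28.5 W/m² = 0.05631 I₀, giving I₀ = 28.5/0.05631 = 506.1 W/m².

I₀ ≈ 506 W/m²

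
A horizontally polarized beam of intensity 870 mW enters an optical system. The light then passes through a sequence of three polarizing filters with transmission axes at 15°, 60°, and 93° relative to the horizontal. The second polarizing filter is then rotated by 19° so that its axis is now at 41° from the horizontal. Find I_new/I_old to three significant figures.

Before rotation:
By Malus's law, I₁ = I₀ cos²(15° − 0°) = I₀ cos²(15°) = 0.933 I₀.
I₂ = I₁ cos²(60° − 15°) = 0.933 I₀ · cos²(45°) = 0.4665 I₀.
I₃ = I₂ cos²(93° − 60°) = 0.4665 I₀ · cos²(33°) = 0.3281 I₀.
After rotation:
I₁ = I₀ cos²(15° − 0°) = I₀ cos²(15°) = 0.933 I₀.
I₂ = I₁ cos²(41° − 15°) = 0.933 I₀ · cos²(26°) = 0.7537 I₀.
I₃ = I₂ cos²(93° − 41°) = 0.7537 I₀ · cos²(52°) = 0.2857 I₀.
Ratio = 0.2857 / 0.3281 = 0.8707.

I_new/I_old ≈ 0.871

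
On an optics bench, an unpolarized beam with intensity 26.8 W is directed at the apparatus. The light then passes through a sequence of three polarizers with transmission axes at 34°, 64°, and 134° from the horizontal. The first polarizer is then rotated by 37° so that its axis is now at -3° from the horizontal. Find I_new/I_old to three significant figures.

Before rotation:
Unpolarized light through the first polarizer → I₁ = ½ I₀, now polarized at 34°.
I₂ = I₁ cos²(64° − 34°) = 0.5 I₀ · cos²(30°) = 0.375 I₀.
I₃ = I₂ cos²(134° − 64°) = 0.375 I₀ · cos²(70°) = 0.04387 I₀.
After rotation:
Unpolarized light through the first polarizer → I₁ = ½ I₀, now polarized at -3°.
I₂ = I₁ cos²(64° + 3°) = 0.5 I₀ · cos²(67°) = 0.07634 I₀.
I₃ = I₂ cos²(134° − 64°) = 0.07634 I₀ · cos²(70°) = 0.00893 I₀.
Ratio = 0.00893 / 0.04387 = 0.2036.

I_new/I_old ≈ 0.204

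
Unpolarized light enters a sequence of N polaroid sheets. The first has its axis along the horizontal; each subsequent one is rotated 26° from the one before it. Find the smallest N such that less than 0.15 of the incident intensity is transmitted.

N = 7

First polarizer halves the unpolarized light: factor 1/2.
Each further stage multiplies by cos²(26°) = 0.8078.
After N polarizers: T = 0.5·0.8078^(N−1). Require T < 0.15 ⇒ N−1 > ln(0.15/0.5)/ln(0.8078) = 5.64, so N−1 ≥ 6 and N = 7.
Check: N=7 gives T = 0.139 < 0.15; N=6 gives T = 0.172.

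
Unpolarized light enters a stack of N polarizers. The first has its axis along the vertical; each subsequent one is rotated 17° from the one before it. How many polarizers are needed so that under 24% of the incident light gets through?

N = 10

First polarizer halves the unpolarized light: factor 1/2.
Each further stage multiplies by cos²(17°) = 0.9145.
After N polarizers: T = 0.5·0.9145^(N−1). Require T < 0.24 ⇒ N−1 > ln(0.24/0.5)/ln(0.9145) = 8.21, so N−1 ≥ 9 and N = 10.
Check: N=10 gives T = 0.2237 < 0.24; N=9 gives T = 0.2446.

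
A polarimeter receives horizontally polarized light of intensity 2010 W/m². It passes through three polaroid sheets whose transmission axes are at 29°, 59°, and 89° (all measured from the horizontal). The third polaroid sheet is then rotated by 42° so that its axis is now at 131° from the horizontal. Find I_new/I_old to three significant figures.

I_new/I_old ≈ 0.127

Before rotation:
By Malus's law, I₁ = I₀ cos²(29° − 0°) = I₀ cos²(29°) = 0.765 I₀.
I₂ = I₁ cos²(59° − 29°) = 0.765 I₀ · cos²(30°) = 0.5737 I₀.
I₃ = I₂ cos²(89° − 59°) = 0.5737 I₀ · cos²(30°) = 0.4303 I₀.
After rotation:
I₁ = I₀ cos²(29° − 0°) = I₀ cos²(29°) = 0.765 I₀.
I₂ = I₁ cos²(59° − 29°) = 0.765 I₀ · cos²(30°) = 0.5737 I₀.
I₃ = I₂ cos²(131° − 59°) = 0.5737 I₀ · cos²(72°) = 0.05479 I₀.
Ratio = 0.05479 / 0.4303 = 0.1273.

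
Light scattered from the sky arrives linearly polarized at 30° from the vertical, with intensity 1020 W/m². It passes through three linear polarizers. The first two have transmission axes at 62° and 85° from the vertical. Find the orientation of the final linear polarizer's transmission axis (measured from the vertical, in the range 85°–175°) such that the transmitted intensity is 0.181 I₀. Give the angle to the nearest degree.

θ ≈ 142°

I₁ = I₀ cos²(62° − 30°) = I₀ cos²(32°) = 0.7192 I₀.
I₂ = I₁ cos²(85° − 62°) = 0.7192 I₀ · cos²(23°) = 0.6094 I₀.
Need I₃/I₀ = 0.181, so cos²(θ − 85°) = 0.181 / 0.6094 = 0.297.
θ − 85° = arccos(√0.297) = 57.0°, giving θ ≈ 85 + 57.0 = 142.0°.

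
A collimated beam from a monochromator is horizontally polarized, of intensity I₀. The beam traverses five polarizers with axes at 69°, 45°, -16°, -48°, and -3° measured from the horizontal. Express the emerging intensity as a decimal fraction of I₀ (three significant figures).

By Malus's law, I₁ = I₀ cos²(69° − 0°) = I₀ cos²(69°) = 0.1284 I₀.
I₂ = I₁ cos²(45° − 69°) = 0.1284 I₀ · cos²(24°) = 0.1072 I₀.
I₃ = I₂ cos²(-16° − 45°) = 0.1072 I₀ · cos²(61°) = 0.02519 I₀.
I₄ = I₃ cos²(-48° + 16°) = 0.02519 I₀ · cos²(32°) = 0.01812 I₀.
I₅ = I₄ cos²(-3° + 48°) = 0.01812 I₀ · cos²(45°) = 0.009059 I₀.
Transmitted fraction = 0.009059.

≈ 0.00906 I₀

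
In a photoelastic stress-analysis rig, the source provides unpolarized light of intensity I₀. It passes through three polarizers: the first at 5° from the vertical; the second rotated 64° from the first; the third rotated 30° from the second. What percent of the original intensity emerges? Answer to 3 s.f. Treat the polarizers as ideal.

Unpolarized light through the first polarizer → I₁ = ½ I₀, now polarized at 5°.
I₂ = I₁ cos²(64°) = 0.5 · 0.1922 I₀ = 0.09608 I₀.
I₃ = I₂ cos²(30°) = 0.09608 · 0.75 I₀ = 0.07206 I₀.
That is 7.206% of the incident intensity.

≈ 7.21%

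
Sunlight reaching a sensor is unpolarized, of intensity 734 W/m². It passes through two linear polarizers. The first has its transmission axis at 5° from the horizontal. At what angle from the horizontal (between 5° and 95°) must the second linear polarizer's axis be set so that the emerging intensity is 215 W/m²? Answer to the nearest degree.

Unpolarized light through the first polarizer → I₁ = ½ I₀, now polarized at 5°.
Target fraction: 215 / 734 W/m² = 0.2929 of I₀.
Need I₂/I₀ = 0.2929, so cos²(θ − 5°) = 0.2929 / 0.5 = 0.5858.
θ − 5° = arccos(√0.5858) = 40.1°, giving θ ≈ 5 + 40.1 = 45.1°.

θ ≈ 45°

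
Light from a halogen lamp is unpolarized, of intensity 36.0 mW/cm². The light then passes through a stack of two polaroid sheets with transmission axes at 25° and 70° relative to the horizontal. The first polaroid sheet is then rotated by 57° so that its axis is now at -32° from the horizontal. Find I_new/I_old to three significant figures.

Before rotation:
Unpolarized light through the first polarizer → I₁ = ½ I₀, now polarized at 25°.
I₂ = I₁ cos²(70° − 25°) = 0.5 I₀ · cos²(45°) = 0.25 I₀.
After rotation:
Unpolarized light through the first polarizer → I₁ = ½ I₀, now polarized at -32°.
Angle between axes 1 and 2: 78°. I₂ = 0.5 I₀ · cos²(78°) = 0.02161 I₀.
Ratio = 0.02161 / 0.25 = 0.08645.

I_new/I_old ≈ 0.0865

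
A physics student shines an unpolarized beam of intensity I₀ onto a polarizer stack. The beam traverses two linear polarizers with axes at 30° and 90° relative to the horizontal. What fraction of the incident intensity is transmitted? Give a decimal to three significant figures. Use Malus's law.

≈ 0.125 I₀

Unpolarized light through the first polarizer → I₁ = ½ I₀, now polarized at 30°.
I₂ = I₁ cos²(90° − 30°) = 0.5 I₀ · cos²(60°) = 0.125 I₀.
Transmitted fraction = 0.125.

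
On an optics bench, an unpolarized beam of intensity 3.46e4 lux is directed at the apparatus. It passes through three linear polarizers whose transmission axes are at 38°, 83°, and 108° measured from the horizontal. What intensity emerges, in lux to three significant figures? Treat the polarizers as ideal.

I ≈ 7110 lux

Unpolarized light through the first polarizer → I₁ = 3.46e4 lux/2 = 1.73e+04 lux, polarized at 38°.
I₂ = I₁ · cos²(45°) = 1.73e+04 · 0.5 = 8650 lux.
I₃ = I₂ · cos²(25°) = 8650 · 0.8214 = 7105 lux.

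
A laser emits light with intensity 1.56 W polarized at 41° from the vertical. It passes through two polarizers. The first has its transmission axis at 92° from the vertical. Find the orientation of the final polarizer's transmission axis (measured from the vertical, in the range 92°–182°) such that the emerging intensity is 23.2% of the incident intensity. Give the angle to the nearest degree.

θ ≈ 132°

I₁ = I₀ cos²(92° − 41°) = I₀ cos²(51°) = 0.396 I₀.
Need I₂/I₀ = 0.232, so cos²(θ − 92°) = 0.232 / 0.396 = 0.5858.
θ − 92° = arccos(√0.5858) = 40.1°, giving θ ≈ 92 + 40.1 = 132.1°.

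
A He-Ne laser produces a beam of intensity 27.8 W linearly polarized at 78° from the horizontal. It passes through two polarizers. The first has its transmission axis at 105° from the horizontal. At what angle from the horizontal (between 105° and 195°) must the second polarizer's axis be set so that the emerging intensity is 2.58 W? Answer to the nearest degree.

θ ≈ 175°

By Malus's law, I₁ = I₀ cos²(105° − 78°) = I₀ cos²(27°) = 0.7939 I₀.
Target fraction: 2.58 / 27.8 W = 0.09281 of I₀.
Need I₂/I₀ = 0.09281, so cos²(θ − 105°) = 0.09281 / 0.7939 = 0.1169.
θ − 105° = arccos(√0.1169) = 70.0°, giving θ ≈ 105 + 70.0 = 175.0°.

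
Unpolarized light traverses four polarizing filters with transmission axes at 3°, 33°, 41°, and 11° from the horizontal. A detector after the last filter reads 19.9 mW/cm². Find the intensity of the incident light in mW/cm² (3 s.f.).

I₀ ≈ 72.2 mW/cm²

Unpolarized light through the first polarizer → I₁ = ½ I₀, now polarized at 3°.
I₂ = I₁ cos²(33° − 3°) = 0.5 I₀ · cos²(30°) = 0.375 I₀.
I₃ = I₂ cos²(41° − 33°) = 0.375 I₀ · cos²(8°) = 0.3677 I₀.
I₄ = I₃ cos²(11° − 41°) = 0.3677 I₀ · cos²(30°) = 0.2758 I₀.
So 19.9 mW/cm² = 0.2758 I₀, giving I₀ = 19.9/0.2758 = 72.15 mW/cm².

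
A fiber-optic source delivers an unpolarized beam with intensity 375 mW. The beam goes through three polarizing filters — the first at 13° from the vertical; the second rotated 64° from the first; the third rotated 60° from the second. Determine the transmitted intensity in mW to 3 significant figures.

Unpolarized light through the first polarizer → I₁ = 375 mW/2 = 187.5 mW, polarized at 13°.
I₂ = I₁ · cos²(64°) = 187.5 · 0.1922 = 36.03 mW.
I₃ = I₂ · cos²(60°) = 36.03 · 0.25 = 9.008 mW.

I ≈ 9.01 mW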